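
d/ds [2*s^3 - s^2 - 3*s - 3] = 6*s^2 - 2*s - 3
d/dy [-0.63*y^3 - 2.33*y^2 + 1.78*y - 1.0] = -1.89*y^2 - 4.66*y + 1.78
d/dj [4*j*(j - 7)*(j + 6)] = 12*j^2 - 8*j - 168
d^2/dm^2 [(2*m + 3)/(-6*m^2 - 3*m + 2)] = 6*(-3*(2*m + 3)*(4*m + 1)^2 + 4*(3*m + 2)*(6*m^2 + 3*m - 2))/(6*m^2 + 3*m - 2)^3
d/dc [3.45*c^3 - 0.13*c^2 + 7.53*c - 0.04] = 10.35*c^2 - 0.26*c + 7.53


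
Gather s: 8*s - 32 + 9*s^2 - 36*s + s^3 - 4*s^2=s^3 + 5*s^2 - 28*s - 32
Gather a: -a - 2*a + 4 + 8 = 12 - 3*a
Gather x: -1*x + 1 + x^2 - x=x^2 - 2*x + 1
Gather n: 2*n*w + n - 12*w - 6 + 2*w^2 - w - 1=n*(2*w + 1) + 2*w^2 - 13*w - 7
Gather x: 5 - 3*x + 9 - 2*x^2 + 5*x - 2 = -2*x^2 + 2*x + 12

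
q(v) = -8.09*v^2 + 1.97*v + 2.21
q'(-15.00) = 244.67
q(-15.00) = -1847.59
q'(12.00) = -192.19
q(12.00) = -1139.11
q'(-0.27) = 6.34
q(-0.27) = 1.09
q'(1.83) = -27.64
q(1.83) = -21.28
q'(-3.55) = 59.41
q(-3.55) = -106.74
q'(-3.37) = 56.50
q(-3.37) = -96.31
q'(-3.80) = 63.45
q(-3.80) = -122.10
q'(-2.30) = 39.18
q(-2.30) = -45.12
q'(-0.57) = 11.19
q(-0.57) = -1.54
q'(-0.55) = 10.87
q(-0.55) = -1.32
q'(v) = 1.97 - 16.18*v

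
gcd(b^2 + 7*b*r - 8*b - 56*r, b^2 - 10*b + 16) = b - 8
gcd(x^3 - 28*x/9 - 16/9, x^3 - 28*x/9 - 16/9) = x^3 - 28*x/9 - 16/9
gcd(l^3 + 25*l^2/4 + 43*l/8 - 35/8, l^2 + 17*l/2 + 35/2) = l + 5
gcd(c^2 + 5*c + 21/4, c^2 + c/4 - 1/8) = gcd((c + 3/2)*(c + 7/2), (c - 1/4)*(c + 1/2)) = 1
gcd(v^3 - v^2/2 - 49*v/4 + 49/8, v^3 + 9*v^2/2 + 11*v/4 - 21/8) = v^2 + 3*v - 7/4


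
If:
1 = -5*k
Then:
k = -1/5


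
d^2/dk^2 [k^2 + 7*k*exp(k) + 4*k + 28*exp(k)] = 7*k*exp(k) + 42*exp(k) + 2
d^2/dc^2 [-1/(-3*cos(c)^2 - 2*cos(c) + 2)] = (-72*sin(c)^4 + 92*sin(c)^2 + 37*cos(c) - 9*cos(3*c) + 20)/(2*(-3*sin(c)^2 + 2*cos(c) + 1)^3)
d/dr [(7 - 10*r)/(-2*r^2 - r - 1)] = (20*r^2 + 10*r - (4*r + 1)*(10*r - 7) + 10)/(2*r^2 + r + 1)^2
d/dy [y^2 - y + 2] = 2*y - 1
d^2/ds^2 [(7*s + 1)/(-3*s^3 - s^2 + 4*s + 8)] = 2*(-(7*s + 1)*(9*s^2 + 2*s - 4)^2 + (63*s^2 + 14*s + (7*s + 1)*(9*s + 1) - 28)*(3*s^3 + s^2 - 4*s - 8))/(3*s^3 + s^2 - 4*s - 8)^3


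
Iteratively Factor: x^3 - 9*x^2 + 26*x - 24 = (x - 4)*(x^2 - 5*x + 6) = (x - 4)*(x - 2)*(x - 3)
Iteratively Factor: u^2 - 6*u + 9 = (u - 3)*(u - 3)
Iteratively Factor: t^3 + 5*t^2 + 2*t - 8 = (t + 4)*(t^2 + t - 2) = (t - 1)*(t + 4)*(t + 2)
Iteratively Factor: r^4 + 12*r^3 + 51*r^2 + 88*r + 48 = (r + 4)*(r^3 + 8*r^2 + 19*r + 12) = (r + 3)*(r + 4)*(r^2 + 5*r + 4) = (r + 1)*(r + 3)*(r + 4)*(r + 4)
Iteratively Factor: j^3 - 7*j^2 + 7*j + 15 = (j + 1)*(j^2 - 8*j + 15) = (j - 3)*(j + 1)*(j - 5)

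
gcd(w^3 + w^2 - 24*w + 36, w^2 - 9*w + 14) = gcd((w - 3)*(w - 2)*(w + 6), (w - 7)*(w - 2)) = w - 2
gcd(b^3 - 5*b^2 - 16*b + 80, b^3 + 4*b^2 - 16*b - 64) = b^2 - 16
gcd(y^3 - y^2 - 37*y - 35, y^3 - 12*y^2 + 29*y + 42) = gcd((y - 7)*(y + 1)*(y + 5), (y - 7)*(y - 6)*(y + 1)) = y^2 - 6*y - 7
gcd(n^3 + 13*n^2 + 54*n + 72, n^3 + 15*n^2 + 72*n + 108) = n^2 + 9*n + 18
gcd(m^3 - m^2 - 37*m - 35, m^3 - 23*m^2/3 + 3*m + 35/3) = m^2 - 6*m - 7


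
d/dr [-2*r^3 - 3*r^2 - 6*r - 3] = -6*r^2 - 6*r - 6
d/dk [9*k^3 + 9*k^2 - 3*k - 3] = 27*k^2 + 18*k - 3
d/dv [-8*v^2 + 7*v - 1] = 7 - 16*v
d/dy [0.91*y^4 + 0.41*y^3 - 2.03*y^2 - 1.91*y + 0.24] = 3.64*y^3 + 1.23*y^2 - 4.06*y - 1.91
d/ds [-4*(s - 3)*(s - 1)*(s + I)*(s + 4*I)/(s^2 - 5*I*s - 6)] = (-8*s^5 + s^4*(16 + 40*I) + s^3*(-104 - 160*I) + s^2*(176 + 400*I) + s*(-144 - 960*I) + 384 + 600*I)/(s^4 - 10*I*s^3 - 37*s^2 + 60*I*s + 36)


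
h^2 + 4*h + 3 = (h + 1)*(h + 3)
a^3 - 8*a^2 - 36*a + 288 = (a - 8)*(a - 6)*(a + 6)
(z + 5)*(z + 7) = z^2 + 12*z + 35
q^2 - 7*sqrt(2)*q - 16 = (q - 8*sqrt(2))*(q + sqrt(2))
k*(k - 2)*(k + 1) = k^3 - k^2 - 2*k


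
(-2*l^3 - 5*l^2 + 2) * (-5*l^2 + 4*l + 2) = 10*l^5 + 17*l^4 - 24*l^3 - 20*l^2 + 8*l + 4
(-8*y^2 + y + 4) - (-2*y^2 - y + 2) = -6*y^2 + 2*y + 2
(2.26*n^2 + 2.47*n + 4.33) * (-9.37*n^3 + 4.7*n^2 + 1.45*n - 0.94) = -21.1762*n^5 - 12.5219*n^4 - 25.6861*n^3 + 21.8081*n^2 + 3.9567*n - 4.0702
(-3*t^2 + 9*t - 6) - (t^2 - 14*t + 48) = -4*t^2 + 23*t - 54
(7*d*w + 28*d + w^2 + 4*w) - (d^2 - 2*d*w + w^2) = -d^2 + 9*d*w + 28*d + 4*w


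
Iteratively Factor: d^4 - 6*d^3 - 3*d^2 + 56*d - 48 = (d - 4)*(d^3 - 2*d^2 - 11*d + 12) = (d - 4)*(d + 3)*(d^2 - 5*d + 4) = (d - 4)^2*(d + 3)*(d - 1)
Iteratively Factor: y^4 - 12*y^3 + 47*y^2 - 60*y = (y - 5)*(y^3 - 7*y^2 + 12*y) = (y - 5)*(y - 3)*(y^2 - 4*y) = (y - 5)*(y - 4)*(y - 3)*(y)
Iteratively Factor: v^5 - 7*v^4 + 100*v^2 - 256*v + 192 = (v - 2)*(v^4 - 5*v^3 - 10*v^2 + 80*v - 96) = (v - 2)^2*(v^3 - 3*v^2 - 16*v + 48) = (v - 4)*(v - 2)^2*(v^2 + v - 12) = (v - 4)*(v - 3)*(v - 2)^2*(v + 4)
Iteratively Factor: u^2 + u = (u + 1)*(u)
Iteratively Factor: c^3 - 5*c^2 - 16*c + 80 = (c + 4)*(c^2 - 9*c + 20) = (c - 4)*(c + 4)*(c - 5)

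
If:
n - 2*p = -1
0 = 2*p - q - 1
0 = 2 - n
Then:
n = 2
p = 3/2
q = 2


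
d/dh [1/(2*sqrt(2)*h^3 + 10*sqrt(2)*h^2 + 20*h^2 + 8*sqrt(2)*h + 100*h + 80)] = (-3*sqrt(2)*h^2 - 20*h - 10*sqrt(2)*h - 50 - 4*sqrt(2))/(2*(sqrt(2)*h^3 + 5*sqrt(2)*h^2 + 10*h^2 + 4*sqrt(2)*h + 50*h + 40)^2)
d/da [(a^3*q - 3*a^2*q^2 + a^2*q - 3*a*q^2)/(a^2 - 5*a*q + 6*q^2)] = q*(a^2 - 4*a*q - 2*q)/(a^2 - 4*a*q + 4*q^2)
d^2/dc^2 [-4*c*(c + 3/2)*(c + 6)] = -24*c - 60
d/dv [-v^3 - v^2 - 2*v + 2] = -3*v^2 - 2*v - 2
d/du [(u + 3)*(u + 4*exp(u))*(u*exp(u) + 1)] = (u + 1)*(u + 3)*(u + 4*exp(u))*exp(u) + (u + 3)*(u*exp(u) + 1)*(4*exp(u) + 1) + (u + 4*exp(u))*(u*exp(u) + 1)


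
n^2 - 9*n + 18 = (n - 6)*(n - 3)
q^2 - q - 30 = (q - 6)*(q + 5)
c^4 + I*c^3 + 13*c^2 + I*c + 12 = (c - 3*I)*(c - I)*(c + I)*(c + 4*I)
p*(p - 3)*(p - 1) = p^3 - 4*p^2 + 3*p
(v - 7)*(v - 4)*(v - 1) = v^3 - 12*v^2 + 39*v - 28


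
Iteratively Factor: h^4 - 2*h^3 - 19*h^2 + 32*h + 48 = (h - 4)*(h^3 + 2*h^2 - 11*h - 12) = (h - 4)*(h + 4)*(h^2 - 2*h - 3) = (h - 4)*(h - 3)*(h + 4)*(h + 1)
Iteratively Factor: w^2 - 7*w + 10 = (w - 2)*(w - 5)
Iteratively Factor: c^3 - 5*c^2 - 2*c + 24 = (c - 3)*(c^2 - 2*c - 8) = (c - 4)*(c - 3)*(c + 2)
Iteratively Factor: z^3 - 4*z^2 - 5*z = (z)*(z^2 - 4*z - 5) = z*(z + 1)*(z - 5)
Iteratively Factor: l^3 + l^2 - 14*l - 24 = (l + 3)*(l^2 - 2*l - 8) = (l + 2)*(l + 3)*(l - 4)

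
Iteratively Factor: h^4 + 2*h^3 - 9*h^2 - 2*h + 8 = (h - 1)*(h^3 + 3*h^2 - 6*h - 8) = (h - 2)*(h - 1)*(h^2 + 5*h + 4) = (h - 2)*(h - 1)*(h + 4)*(h + 1)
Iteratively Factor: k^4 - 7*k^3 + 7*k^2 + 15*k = (k + 1)*(k^3 - 8*k^2 + 15*k) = (k - 5)*(k + 1)*(k^2 - 3*k) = k*(k - 5)*(k + 1)*(k - 3)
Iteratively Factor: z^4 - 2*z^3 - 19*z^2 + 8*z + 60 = (z - 5)*(z^3 + 3*z^2 - 4*z - 12) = (z - 5)*(z + 2)*(z^2 + z - 6) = (z - 5)*(z + 2)*(z + 3)*(z - 2)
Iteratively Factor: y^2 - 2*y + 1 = (y - 1)*(y - 1)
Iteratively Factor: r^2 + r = (r)*(r + 1)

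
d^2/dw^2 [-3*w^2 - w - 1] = -6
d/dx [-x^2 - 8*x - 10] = -2*x - 8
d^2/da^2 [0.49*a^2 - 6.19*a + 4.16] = 0.980000000000000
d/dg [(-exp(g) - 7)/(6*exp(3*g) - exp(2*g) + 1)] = (2*(exp(g) + 7)*(9*exp(g) - 1)*exp(g) - 6*exp(3*g) + exp(2*g) - 1)*exp(g)/(6*exp(3*g) - exp(2*g) + 1)^2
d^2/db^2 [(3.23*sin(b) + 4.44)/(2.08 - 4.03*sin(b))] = (99.184748*sin(b)^2 + 51.192128*sin(b) - 198.369496)/(65.450827*sin(b)^3 - 101.343216*sin(b)^2 + 52.306176*sin(b) - 8.998912)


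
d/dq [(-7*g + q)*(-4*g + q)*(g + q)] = 17*g^2 - 20*g*q + 3*q^2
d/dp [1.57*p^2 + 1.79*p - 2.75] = 3.14*p + 1.79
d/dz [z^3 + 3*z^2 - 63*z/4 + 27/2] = 3*z^2 + 6*z - 63/4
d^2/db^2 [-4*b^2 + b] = -8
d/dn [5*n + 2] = 5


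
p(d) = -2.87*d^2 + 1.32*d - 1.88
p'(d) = 1.32 - 5.74*d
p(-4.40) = -63.25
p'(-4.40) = 26.58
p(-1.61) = -11.44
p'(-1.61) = 10.56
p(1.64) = -7.43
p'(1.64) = -8.09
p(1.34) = -5.26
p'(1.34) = -6.37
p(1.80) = -8.80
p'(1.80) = -9.01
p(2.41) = -15.37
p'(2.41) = -12.51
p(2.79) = -20.54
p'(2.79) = -14.69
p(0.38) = -1.79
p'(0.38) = -0.86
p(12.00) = -399.32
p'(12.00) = -67.56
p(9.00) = -222.47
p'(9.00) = -50.34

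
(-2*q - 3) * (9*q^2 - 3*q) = -18*q^3 - 21*q^2 + 9*q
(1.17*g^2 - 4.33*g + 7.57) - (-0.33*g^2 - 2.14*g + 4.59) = 1.5*g^2 - 2.19*g + 2.98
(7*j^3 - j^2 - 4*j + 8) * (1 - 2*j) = -14*j^4 + 9*j^3 + 7*j^2 - 20*j + 8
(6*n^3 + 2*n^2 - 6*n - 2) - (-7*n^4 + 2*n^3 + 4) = 7*n^4 + 4*n^3 + 2*n^2 - 6*n - 6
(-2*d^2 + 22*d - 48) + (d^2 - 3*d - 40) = -d^2 + 19*d - 88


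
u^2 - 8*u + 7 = (u - 7)*(u - 1)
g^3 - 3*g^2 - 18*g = g*(g - 6)*(g + 3)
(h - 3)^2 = h^2 - 6*h + 9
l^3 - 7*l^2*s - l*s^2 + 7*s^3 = (l - 7*s)*(l - s)*(l + s)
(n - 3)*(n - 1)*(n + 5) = n^3 + n^2 - 17*n + 15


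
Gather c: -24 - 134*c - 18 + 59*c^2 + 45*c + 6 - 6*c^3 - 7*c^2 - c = -6*c^3 + 52*c^2 - 90*c - 36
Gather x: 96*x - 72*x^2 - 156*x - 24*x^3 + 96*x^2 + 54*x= -24*x^3 + 24*x^2 - 6*x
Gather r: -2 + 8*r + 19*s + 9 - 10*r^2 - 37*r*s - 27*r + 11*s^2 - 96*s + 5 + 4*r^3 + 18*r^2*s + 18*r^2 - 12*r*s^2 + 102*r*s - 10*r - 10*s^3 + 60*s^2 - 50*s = 4*r^3 + r^2*(18*s + 8) + r*(-12*s^2 + 65*s - 29) - 10*s^3 + 71*s^2 - 127*s + 12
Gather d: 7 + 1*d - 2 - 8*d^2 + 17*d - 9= -8*d^2 + 18*d - 4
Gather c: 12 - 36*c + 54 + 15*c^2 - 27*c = 15*c^2 - 63*c + 66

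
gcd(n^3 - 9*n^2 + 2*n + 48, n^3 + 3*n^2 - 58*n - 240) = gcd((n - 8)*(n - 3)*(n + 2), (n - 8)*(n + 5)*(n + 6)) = n - 8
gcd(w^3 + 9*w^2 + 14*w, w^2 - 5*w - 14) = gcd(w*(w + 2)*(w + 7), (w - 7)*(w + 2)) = w + 2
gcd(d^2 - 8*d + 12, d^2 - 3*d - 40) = 1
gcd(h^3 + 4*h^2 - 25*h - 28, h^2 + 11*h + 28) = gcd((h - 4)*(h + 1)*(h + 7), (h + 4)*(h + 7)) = h + 7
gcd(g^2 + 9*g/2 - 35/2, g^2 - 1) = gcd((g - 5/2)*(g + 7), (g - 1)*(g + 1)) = 1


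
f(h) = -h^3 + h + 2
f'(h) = 1 - 3*h^2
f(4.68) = -95.82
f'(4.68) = -64.71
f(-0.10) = 1.90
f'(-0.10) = 0.97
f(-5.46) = 159.31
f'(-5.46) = -88.43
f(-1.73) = 5.45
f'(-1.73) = -7.98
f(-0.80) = 1.71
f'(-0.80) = -0.92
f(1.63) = -0.70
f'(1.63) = -6.97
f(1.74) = -1.53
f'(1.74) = -8.08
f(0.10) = 2.10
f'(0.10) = 0.97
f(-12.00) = 1718.00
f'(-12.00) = -431.00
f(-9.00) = 722.00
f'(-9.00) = -242.00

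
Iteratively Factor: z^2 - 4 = (z + 2)*(z - 2)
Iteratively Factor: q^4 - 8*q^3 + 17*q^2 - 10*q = (q)*(q^3 - 8*q^2 + 17*q - 10) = q*(q - 1)*(q^2 - 7*q + 10) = q*(q - 5)*(q - 1)*(q - 2)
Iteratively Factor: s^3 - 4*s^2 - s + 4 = (s - 4)*(s^2 - 1) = (s - 4)*(s + 1)*(s - 1)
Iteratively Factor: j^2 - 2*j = (j - 2)*(j)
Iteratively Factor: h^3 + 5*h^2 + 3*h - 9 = (h + 3)*(h^2 + 2*h - 3) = (h - 1)*(h + 3)*(h + 3)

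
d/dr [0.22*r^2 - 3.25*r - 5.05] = 0.44*r - 3.25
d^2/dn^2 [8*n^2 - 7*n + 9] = 16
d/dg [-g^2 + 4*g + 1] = 4 - 2*g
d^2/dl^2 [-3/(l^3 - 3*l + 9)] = 18*(l*(l^3 - 3*l + 9) - 3*(l^2 - 1)^2)/(l^3 - 3*l + 9)^3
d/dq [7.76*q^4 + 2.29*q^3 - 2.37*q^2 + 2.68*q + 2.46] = 31.04*q^3 + 6.87*q^2 - 4.74*q + 2.68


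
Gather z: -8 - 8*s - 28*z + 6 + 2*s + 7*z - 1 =-6*s - 21*z - 3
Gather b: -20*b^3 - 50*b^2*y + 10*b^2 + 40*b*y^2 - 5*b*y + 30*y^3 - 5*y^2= -20*b^3 + b^2*(10 - 50*y) + b*(40*y^2 - 5*y) + 30*y^3 - 5*y^2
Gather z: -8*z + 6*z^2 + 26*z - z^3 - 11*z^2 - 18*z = -z^3 - 5*z^2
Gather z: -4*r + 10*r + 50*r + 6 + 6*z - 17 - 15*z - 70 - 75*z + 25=56*r - 84*z - 56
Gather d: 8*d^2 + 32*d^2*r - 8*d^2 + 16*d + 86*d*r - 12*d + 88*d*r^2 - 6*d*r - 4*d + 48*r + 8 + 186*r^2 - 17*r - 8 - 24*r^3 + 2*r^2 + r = 32*d^2*r + d*(88*r^2 + 80*r) - 24*r^3 + 188*r^2 + 32*r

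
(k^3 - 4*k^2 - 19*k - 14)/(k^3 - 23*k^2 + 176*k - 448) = (k^2 + 3*k + 2)/(k^2 - 16*k + 64)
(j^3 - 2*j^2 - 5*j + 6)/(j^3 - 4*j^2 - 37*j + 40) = (j^2 - j - 6)/(j^2 - 3*j - 40)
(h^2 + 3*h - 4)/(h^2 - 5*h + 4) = (h + 4)/(h - 4)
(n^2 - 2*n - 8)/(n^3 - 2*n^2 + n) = (n^2 - 2*n - 8)/(n*(n^2 - 2*n + 1))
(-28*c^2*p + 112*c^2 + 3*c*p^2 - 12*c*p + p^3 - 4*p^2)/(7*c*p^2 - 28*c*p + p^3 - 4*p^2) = (-4*c + p)/p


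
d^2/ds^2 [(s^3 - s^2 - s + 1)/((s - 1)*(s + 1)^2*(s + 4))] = 2*(s^3 - 3*s^2 - 27*s - 41)/(s^6 + 15*s^5 + 87*s^4 + 245*s^3 + 348*s^2 + 240*s + 64)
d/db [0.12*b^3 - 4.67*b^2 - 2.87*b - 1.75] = 0.36*b^2 - 9.34*b - 2.87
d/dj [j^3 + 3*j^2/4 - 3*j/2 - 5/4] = 3*j^2 + 3*j/2 - 3/2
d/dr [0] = 0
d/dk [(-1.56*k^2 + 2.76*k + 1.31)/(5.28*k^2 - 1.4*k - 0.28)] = (-12.3888*k^2 - 12.96*k + 1.0612)/(27.8784*k^4 - 14.784*k^3 - 0.996800000000001*k^2 + 0.784*k + 0.0784)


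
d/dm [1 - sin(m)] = -cos(m)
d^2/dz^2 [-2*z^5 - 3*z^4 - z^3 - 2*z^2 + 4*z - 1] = -40*z^3 - 36*z^2 - 6*z - 4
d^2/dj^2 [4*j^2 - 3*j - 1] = 8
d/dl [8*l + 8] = 8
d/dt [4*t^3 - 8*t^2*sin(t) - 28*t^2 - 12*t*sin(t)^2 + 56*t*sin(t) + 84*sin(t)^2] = -8*t^2*cos(t) + 12*t^2 - 16*t*sin(t) - 12*t*sin(2*t) + 56*t*cos(t) - 56*t - 12*sin(t)^2 + 56*sin(t) + 84*sin(2*t)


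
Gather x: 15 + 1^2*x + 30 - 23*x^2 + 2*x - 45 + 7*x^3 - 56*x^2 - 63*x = 7*x^3 - 79*x^2 - 60*x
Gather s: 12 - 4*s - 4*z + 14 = -4*s - 4*z + 26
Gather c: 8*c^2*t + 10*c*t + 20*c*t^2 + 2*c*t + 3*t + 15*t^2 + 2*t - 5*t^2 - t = 8*c^2*t + c*(20*t^2 + 12*t) + 10*t^2 + 4*t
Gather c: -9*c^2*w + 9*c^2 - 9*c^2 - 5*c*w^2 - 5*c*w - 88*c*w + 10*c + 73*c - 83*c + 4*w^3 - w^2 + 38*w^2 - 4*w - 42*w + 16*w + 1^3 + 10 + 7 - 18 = -9*c^2*w + c*(-5*w^2 - 93*w) + 4*w^3 + 37*w^2 - 30*w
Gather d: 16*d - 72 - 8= 16*d - 80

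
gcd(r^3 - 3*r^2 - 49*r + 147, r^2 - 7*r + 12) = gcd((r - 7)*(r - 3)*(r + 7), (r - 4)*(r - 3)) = r - 3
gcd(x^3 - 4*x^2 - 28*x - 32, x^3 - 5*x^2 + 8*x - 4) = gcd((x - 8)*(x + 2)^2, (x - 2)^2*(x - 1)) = 1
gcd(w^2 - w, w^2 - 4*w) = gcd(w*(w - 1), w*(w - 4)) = w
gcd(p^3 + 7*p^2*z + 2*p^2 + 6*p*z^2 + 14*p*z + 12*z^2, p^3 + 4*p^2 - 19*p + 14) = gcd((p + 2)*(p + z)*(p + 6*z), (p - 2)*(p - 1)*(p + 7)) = 1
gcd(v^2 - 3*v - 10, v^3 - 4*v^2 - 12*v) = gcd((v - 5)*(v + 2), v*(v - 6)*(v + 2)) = v + 2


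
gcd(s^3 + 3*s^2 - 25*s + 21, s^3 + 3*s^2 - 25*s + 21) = s^3 + 3*s^2 - 25*s + 21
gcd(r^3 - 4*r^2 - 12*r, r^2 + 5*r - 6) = 1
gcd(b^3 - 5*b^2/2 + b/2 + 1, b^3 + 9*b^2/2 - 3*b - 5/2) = b^2 - b/2 - 1/2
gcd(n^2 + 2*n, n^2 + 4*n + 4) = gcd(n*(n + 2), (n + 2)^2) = n + 2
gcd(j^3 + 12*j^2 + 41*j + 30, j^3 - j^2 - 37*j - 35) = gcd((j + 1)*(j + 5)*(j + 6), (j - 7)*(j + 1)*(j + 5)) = j^2 + 6*j + 5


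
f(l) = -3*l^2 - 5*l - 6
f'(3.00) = -23.00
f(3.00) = -48.00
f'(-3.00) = 13.00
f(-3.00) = -18.00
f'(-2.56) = 10.36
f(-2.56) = -12.86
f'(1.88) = -16.28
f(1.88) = -26.00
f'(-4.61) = 22.66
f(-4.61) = -46.71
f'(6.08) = -41.48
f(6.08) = -147.30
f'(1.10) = -11.60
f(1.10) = -15.13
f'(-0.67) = -0.98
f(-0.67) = -4.00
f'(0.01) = -5.06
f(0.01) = -6.05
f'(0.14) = -5.84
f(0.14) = -6.76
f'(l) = -6*l - 5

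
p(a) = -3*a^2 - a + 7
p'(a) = -6*a - 1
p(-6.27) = -104.67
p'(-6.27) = 36.62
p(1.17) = 1.72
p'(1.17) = -8.02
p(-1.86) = -1.52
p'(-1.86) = 10.16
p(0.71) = 4.78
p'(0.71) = -5.26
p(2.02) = -7.26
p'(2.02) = -13.12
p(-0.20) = 7.08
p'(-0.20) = 0.20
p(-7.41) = -150.31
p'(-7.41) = 43.46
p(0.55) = 5.54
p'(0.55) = -4.30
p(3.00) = -23.00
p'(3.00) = -19.00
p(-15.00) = -653.00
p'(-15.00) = 89.00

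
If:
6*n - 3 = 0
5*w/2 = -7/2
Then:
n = 1/2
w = -7/5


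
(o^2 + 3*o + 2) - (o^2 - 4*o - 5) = 7*o + 7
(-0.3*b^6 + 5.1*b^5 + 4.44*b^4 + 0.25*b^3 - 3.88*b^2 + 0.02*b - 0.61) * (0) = 0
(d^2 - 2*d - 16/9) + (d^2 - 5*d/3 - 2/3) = 2*d^2 - 11*d/3 - 22/9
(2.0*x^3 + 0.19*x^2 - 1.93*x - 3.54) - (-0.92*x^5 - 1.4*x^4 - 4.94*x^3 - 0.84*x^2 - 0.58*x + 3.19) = 0.92*x^5 + 1.4*x^4 + 6.94*x^3 + 1.03*x^2 - 1.35*x - 6.73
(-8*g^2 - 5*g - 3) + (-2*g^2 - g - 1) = -10*g^2 - 6*g - 4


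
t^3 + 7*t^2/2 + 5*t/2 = t*(t + 1)*(t + 5/2)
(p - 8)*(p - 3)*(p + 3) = p^3 - 8*p^2 - 9*p + 72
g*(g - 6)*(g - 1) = g^3 - 7*g^2 + 6*g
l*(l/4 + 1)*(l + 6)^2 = l^4/4 + 4*l^3 + 21*l^2 + 36*l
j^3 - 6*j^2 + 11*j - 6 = (j - 3)*(j - 2)*(j - 1)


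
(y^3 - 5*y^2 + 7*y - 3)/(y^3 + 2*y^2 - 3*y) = (y^2 - 4*y + 3)/(y*(y + 3))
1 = 1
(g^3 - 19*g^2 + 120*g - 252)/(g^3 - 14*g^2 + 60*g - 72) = (g - 7)/(g - 2)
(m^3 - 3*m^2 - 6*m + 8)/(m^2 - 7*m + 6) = (m^2 - 2*m - 8)/(m - 6)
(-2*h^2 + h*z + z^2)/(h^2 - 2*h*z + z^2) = (2*h + z)/(-h + z)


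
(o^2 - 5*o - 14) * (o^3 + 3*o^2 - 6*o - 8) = o^5 - 2*o^4 - 35*o^3 - 20*o^2 + 124*o + 112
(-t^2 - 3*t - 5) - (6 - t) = -t^2 - 2*t - 11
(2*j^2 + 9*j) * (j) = 2*j^3 + 9*j^2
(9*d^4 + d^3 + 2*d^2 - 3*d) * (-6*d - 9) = -54*d^5 - 87*d^4 - 21*d^3 + 27*d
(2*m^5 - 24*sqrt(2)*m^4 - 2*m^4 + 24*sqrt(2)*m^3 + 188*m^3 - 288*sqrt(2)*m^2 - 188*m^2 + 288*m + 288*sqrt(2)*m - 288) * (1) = 2*m^5 - 24*sqrt(2)*m^4 - 2*m^4 + 24*sqrt(2)*m^3 + 188*m^3 - 288*sqrt(2)*m^2 - 188*m^2 + 288*m + 288*sqrt(2)*m - 288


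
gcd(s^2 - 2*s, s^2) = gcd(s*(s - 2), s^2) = s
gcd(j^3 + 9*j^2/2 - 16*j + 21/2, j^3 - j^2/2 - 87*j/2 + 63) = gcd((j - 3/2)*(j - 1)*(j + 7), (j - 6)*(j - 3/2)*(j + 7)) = j^2 + 11*j/2 - 21/2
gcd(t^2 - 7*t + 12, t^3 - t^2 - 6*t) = t - 3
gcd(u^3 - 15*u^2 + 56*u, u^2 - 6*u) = u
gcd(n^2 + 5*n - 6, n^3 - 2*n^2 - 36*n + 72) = n + 6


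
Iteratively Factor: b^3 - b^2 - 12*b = (b - 4)*(b^2 + 3*b) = b*(b - 4)*(b + 3)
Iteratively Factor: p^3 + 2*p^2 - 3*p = (p)*(p^2 + 2*p - 3) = p*(p - 1)*(p + 3)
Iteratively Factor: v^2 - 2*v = (v - 2)*(v)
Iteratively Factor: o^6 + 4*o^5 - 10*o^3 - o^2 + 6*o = (o - 1)*(o^5 + 5*o^4 + 5*o^3 - 5*o^2 - 6*o) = o*(o - 1)*(o^4 + 5*o^3 + 5*o^2 - 5*o - 6) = o*(o - 1)*(o + 3)*(o^3 + 2*o^2 - o - 2) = o*(o - 1)*(o + 1)*(o + 3)*(o^2 + o - 2) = o*(o - 1)*(o + 1)*(o + 2)*(o + 3)*(o - 1)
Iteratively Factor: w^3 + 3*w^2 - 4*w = (w + 4)*(w^2 - w) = (w - 1)*(w + 4)*(w)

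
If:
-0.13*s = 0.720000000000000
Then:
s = -5.54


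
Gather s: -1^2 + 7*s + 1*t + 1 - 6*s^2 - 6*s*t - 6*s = -6*s^2 + s*(1 - 6*t) + t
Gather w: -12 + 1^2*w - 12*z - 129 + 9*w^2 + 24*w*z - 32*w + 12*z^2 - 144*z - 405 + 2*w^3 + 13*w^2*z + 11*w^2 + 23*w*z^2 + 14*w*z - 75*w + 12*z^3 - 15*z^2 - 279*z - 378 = 2*w^3 + w^2*(13*z + 20) + w*(23*z^2 + 38*z - 106) + 12*z^3 - 3*z^2 - 435*z - 924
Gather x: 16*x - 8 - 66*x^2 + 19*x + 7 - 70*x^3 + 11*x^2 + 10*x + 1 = -70*x^3 - 55*x^2 + 45*x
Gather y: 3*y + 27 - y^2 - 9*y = -y^2 - 6*y + 27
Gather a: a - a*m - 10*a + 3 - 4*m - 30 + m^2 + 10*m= a*(-m - 9) + m^2 + 6*m - 27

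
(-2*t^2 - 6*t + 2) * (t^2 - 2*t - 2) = -2*t^4 - 2*t^3 + 18*t^2 + 8*t - 4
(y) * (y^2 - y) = y^3 - y^2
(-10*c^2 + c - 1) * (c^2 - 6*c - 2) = -10*c^4 + 61*c^3 + 13*c^2 + 4*c + 2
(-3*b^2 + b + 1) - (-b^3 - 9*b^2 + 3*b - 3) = b^3 + 6*b^2 - 2*b + 4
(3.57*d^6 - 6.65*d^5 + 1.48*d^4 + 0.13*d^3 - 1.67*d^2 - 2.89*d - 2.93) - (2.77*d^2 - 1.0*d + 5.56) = 3.57*d^6 - 6.65*d^5 + 1.48*d^4 + 0.13*d^3 - 4.44*d^2 - 1.89*d - 8.49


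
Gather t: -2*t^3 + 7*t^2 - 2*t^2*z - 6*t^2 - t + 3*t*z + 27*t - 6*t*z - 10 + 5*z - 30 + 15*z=-2*t^3 + t^2*(1 - 2*z) + t*(26 - 3*z) + 20*z - 40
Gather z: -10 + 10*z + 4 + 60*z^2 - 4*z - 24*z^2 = 36*z^2 + 6*z - 6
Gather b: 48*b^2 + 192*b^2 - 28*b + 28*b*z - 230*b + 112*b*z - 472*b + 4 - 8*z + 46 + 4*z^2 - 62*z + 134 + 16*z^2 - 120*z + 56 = 240*b^2 + b*(140*z - 730) + 20*z^2 - 190*z + 240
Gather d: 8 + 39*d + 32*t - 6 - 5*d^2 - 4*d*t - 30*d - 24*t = -5*d^2 + d*(9 - 4*t) + 8*t + 2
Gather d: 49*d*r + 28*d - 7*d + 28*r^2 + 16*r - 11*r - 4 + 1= d*(49*r + 21) + 28*r^2 + 5*r - 3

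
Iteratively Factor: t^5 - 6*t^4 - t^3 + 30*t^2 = (t - 3)*(t^4 - 3*t^3 - 10*t^2) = t*(t - 3)*(t^3 - 3*t^2 - 10*t) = t^2*(t - 3)*(t^2 - 3*t - 10) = t^2*(t - 5)*(t - 3)*(t + 2)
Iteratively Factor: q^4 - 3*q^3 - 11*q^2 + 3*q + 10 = (q - 5)*(q^3 + 2*q^2 - q - 2) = (q - 5)*(q + 2)*(q^2 - 1) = (q - 5)*(q + 1)*(q + 2)*(q - 1)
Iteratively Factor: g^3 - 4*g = (g)*(g^2 - 4) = g*(g - 2)*(g + 2)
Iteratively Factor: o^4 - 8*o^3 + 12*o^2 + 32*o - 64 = (o - 4)*(o^3 - 4*o^2 - 4*o + 16) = (o - 4)^2*(o^2 - 4) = (o - 4)^2*(o - 2)*(o + 2)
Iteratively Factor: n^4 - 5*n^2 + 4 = (n - 2)*(n^3 + 2*n^2 - n - 2) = (n - 2)*(n + 2)*(n^2 - 1) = (n - 2)*(n + 1)*(n + 2)*(n - 1)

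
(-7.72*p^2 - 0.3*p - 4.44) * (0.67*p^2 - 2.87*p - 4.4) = -5.1724*p^4 + 21.9554*p^3 + 31.8542*p^2 + 14.0628*p + 19.536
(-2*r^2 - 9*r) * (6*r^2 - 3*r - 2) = -12*r^4 - 48*r^3 + 31*r^2 + 18*r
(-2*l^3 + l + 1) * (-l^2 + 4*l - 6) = 2*l^5 - 8*l^4 + 11*l^3 + 3*l^2 - 2*l - 6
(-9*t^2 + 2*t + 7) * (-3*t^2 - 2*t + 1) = 27*t^4 + 12*t^3 - 34*t^2 - 12*t + 7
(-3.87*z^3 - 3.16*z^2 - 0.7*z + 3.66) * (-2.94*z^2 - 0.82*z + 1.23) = 11.3778*z^5 + 12.4638*z^4 - 0.1109*z^3 - 14.0732*z^2 - 3.8622*z + 4.5018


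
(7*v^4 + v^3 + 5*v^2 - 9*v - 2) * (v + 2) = 7*v^5 + 15*v^4 + 7*v^3 + v^2 - 20*v - 4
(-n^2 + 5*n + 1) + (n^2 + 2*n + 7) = 7*n + 8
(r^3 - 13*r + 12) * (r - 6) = r^4 - 6*r^3 - 13*r^2 + 90*r - 72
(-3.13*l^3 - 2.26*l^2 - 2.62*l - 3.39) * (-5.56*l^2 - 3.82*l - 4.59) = 17.4028*l^5 + 24.5222*l^4 + 37.5671*l^3 + 39.2302*l^2 + 24.9756*l + 15.5601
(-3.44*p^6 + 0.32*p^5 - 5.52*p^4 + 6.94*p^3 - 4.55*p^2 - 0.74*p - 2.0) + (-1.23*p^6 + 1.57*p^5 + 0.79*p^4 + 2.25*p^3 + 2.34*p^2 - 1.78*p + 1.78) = -4.67*p^6 + 1.89*p^5 - 4.73*p^4 + 9.19*p^3 - 2.21*p^2 - 2.52*p - 0.22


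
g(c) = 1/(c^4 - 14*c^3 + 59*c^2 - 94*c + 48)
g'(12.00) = 0.00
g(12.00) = 0.00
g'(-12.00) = 0.00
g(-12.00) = 0.00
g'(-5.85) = 0.00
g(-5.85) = 0.00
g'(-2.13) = 0.00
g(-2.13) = 0.00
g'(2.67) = 0.57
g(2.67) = 0.51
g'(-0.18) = 0.03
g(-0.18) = 0.01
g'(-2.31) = 0.00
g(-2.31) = 0.00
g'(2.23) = -2.93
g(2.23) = 0.80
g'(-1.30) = 0.00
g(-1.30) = 0.00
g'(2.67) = 0.57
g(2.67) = 0.51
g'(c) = (-4*c^3 + 42*c^2 - 118*c + 94)/(c^4 - 14*c^3 + 59*c^2 - 94*c + 48)^2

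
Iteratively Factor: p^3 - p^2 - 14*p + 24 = (p - 2)*(p^2 + p - 12) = (p - 2)*(p + 4)*(p - 3)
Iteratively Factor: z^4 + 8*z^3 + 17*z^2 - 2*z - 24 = (z + 4)*(z^3 + 4*z^2 + z - 6) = (z - 1)*(z + 4)*(z^2 + 5*z + 6) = (z - 1)*(z + 3)*(z + 4)*(z + 2)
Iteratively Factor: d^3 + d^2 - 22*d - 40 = (d + 4)*(d^2 - 3*d - 10) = (d - 5)*(d + 4)*(d + 2)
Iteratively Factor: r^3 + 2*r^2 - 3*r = (r + 3)*(r^2 - r) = r*(r + 3)*(r - 1)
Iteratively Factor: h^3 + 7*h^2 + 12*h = (h + 4)*(h^2 + 3*h) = (h + 3)*(h + 4)*(h)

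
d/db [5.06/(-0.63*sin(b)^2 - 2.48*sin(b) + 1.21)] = (6.3756*sin(b) + 12.5488)*cos(b)/(0.63*sin(b)^2 + 2.48*sin(b) - 1.21)^2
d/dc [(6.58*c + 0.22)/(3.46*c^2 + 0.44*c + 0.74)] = (-22.7668*c^2 - 1.5224*c + 4.7724)/(11.9716*c^4 + 3.0448*c^3 + 5.3144*c^2 + 0.6512*c + 0.5476)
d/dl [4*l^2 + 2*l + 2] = 8*l + 2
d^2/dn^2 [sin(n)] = -sin(n)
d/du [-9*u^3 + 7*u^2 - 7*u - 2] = -27*u^2 + 14*u - 7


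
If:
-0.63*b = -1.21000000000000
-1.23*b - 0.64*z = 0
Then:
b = 1.92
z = -3.69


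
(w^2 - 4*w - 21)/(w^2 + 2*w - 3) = (w - 7)/(w - 1)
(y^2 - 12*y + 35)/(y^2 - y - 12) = (-y^2 + 12*y - 35)/(-y^2 + y + 12)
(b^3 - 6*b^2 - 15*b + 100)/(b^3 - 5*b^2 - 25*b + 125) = (b + 4)/(b + 5)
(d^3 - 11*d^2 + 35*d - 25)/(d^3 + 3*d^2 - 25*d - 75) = (d^2 - 6*d + 5)/(d^2 + 8*d + 15)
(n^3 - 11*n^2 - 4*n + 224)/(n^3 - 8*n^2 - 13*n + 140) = (n - 8)/(n - 5)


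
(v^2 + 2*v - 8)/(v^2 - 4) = (v + 4)/(v + 2)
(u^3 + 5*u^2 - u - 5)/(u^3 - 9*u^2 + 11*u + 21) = (u^2 + 4*u - 5)/(u^2 - 10*u + 21)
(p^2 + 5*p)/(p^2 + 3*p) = (p + 5)/(p + 3)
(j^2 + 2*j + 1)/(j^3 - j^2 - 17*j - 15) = (j + 1)/(j^2 - 2*j - 15)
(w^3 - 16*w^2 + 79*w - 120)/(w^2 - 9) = (w^2 - 13*w + 40)/(w + 3)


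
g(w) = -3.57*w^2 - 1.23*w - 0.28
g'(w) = -7.14*w - 1.23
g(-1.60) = -7.45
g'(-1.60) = 10.19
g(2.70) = -29.63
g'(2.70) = -20.51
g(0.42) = -1.43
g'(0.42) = -4.23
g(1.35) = -8.45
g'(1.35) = -10.87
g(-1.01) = -2.68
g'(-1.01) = 5.98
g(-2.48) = -19.19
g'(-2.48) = 16.48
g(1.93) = -15.95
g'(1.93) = -15.01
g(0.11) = -0.46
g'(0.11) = -2.02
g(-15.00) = -785.08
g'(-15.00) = 105.87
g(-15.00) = -785.08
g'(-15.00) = 105.87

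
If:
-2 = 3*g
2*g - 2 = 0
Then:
No Solution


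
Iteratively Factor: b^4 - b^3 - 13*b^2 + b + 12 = (b + 1)*(b^3 - 2*b^2 - 11*b + 12) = (b - 4)*(b + 1)*(b^2 + 2*b - 3) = (b - 4)*(b + 1)*(b + 3)*(b - 1)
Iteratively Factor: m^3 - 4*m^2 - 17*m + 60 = (m + 4)*(m^2 - 8*m + 15) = (m - 3)*(m + 4)*(m - 5)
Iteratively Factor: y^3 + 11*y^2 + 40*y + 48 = (y + 4)*(y^2 + 7*y + 12) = (y + 3)*(y + 4)*(y + 4)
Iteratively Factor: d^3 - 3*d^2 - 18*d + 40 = (d - 5)*(d^2 + 2*d - 8) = (d - 5)*(d + 4)*(d - 2)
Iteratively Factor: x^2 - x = (x - 1)*(x)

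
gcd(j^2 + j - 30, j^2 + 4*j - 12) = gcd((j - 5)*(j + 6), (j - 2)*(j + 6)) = j + 6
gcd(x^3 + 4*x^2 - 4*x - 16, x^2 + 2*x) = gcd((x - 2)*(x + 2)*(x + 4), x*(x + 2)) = x + 2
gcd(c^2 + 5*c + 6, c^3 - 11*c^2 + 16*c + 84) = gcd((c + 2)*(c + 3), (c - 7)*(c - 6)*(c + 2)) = c + 2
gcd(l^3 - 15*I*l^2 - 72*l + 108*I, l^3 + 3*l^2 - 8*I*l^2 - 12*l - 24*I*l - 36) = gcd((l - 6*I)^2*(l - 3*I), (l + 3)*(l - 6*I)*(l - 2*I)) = l - 6*I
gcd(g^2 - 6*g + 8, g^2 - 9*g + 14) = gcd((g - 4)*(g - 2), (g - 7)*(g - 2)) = g - 2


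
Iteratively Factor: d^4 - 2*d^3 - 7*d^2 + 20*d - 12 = (d - 1)*(d^3 - d^2 - 8*d + 12) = (d - 2)*(d - 1)*(d^2 + d - 6) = (d - 2)*(d - 1)*(d + 3)*(d - 2)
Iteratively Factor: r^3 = (r)*(r^2) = r^2*(r)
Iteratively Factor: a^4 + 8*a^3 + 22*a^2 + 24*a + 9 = (a + 3)*(a^3 + 5*a^2 + 7*a + 3) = (a + 1)*(a + 3)*(a^2 + 4*a + 3) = (a + 1)^2*(a + 3)*(a + 3)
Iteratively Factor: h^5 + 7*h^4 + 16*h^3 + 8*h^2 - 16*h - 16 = (h + 2)*(h^4 + 5*h^3 + 6*h^2 - 4*h - 8) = (h - 1)*(h + 2)*(h^3 + 6*h^2 + 12*h + 8) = (h - 1)*(h + 2)^2*(h^2 + 4*h + 4) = (h - 1)*(h + 2)^3*(h + 2)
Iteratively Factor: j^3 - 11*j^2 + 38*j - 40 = (j - 2)*(j^2 - 9*j + 20) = (j - 5)*(j - 2)*(j - 4)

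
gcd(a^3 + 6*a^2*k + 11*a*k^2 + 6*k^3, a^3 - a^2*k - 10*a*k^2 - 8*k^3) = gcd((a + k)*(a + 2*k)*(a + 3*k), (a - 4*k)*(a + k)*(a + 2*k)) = a^2 + 3*a*k + 2*k^2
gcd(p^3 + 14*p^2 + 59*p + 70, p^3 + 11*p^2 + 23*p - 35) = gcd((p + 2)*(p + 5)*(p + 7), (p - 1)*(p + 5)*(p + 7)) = p^2 + 12*p + 35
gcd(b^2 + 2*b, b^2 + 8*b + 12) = b + 2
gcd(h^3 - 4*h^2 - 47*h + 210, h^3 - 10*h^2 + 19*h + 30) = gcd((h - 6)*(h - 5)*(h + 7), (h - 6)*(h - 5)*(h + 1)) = h^2 - 11*h + 30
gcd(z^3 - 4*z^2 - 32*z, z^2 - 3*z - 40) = z - 8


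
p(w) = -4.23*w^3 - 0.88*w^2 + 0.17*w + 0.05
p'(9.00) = -1043.56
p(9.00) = -3153.37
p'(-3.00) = -108.76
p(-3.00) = 105.83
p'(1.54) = -32.64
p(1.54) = -17.22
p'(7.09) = -650.21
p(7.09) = -1550.56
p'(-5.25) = -340.36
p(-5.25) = 587.00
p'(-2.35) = -65.77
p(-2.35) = 49.69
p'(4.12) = -222.49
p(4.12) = -310.01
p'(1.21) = -20.54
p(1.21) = -8.53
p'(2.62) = -91.55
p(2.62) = -81.62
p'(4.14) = -224.62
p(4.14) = -314.48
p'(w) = -12.69*w^2 - 1.76*w + 0.17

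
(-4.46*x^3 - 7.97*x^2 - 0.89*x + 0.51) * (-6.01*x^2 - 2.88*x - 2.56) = 26.8046*x^5 + 60.7445*x^4 + 39.7201*x^3 + 19.9013*x^2 + 0.8096*x - 1.3056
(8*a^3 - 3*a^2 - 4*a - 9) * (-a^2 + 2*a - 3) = -8*a^5 + 19*a^4 - 26*a^3 + 10*a^2 - 6*a + 27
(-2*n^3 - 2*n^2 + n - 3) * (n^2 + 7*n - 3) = -2*n^5 - 16*n^4 - 7*n^3 + 10*n^2 - 24*n + 9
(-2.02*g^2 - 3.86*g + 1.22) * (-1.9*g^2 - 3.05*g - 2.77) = 3.838*g^4 + 13.495*g^3 + 15.0504*g^2 + 6.9712*g - 3.3794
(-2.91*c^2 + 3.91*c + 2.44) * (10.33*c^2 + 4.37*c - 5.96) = -30.0603*c^4 + 27.6736*c^3 + 59.6355*c^2 - 12.6408*c - 14.5424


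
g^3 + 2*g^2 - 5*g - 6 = (g - 2)*(g + 1)*(g + 3)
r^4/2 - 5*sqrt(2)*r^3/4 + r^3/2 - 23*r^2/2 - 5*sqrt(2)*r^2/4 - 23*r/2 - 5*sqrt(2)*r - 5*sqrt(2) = (r/2 + sqrt(2))*(r + 1)*(r - 5*sqrt(2))*(r + sqrt(2)/2)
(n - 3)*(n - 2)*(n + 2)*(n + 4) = n^4 + n^3 - 16*n^2 - 4*n + 48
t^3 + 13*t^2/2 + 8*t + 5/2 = (t + 1/2)*(t + 1)*(t + 5)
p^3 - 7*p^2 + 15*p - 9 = (p - 3)^2*(p - 1)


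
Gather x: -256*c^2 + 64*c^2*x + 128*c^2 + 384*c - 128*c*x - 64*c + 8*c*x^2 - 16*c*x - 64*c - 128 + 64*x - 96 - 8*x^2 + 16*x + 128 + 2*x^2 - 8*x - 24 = -128*c^2 + 256*c + x^2*(8*c - 6) + x*(64*c^2 - 144*c + 72) - 120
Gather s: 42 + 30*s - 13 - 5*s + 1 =25*s + 30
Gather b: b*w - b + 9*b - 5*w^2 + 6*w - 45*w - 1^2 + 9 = b*(w + 8) - 5*w^2 - 39*w + 8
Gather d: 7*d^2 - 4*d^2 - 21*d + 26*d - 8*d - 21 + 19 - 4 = 3*d^2 - 3*d - 6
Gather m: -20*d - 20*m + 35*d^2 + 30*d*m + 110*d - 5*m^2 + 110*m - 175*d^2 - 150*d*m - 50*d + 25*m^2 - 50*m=-140*d^2 + 40*d + 20*m^2 + m*(40 - 120*d)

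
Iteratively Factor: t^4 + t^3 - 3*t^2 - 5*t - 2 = (t + 1)*(t^3 - 3*t - 2) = (t + 1)^2*(t^2 - t - 2) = (t + 1)^3*(t - 2)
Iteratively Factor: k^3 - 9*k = (k - 3)*(k^2 + 3*k) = k*(k - 3)*(k + 3)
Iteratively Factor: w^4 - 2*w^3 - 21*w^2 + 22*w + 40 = (w - 5)*(w^3 + 3*w^2 - 6*w - 8) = (w - 5)*(w + 4)*(w^2 - w - 2) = (w - 5)*(w + 1)*(w + 4)*(w - 2)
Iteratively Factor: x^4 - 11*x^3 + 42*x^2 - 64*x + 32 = (x - 1)*(x^3 - 10*x^2 + 32*x - 32) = (x - 2)*(x - 1)*(x^2 - 8*x + 16) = (x - 4)*(x - 2)*(x - 1)*(x - 4)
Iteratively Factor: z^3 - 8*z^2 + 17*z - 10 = (z - 5)*(z^2 - 3*z + 2) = (z - 5)*(z - 1)*(z - 2)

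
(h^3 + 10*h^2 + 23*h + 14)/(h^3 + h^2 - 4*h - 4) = (h + 7)/(h - 2)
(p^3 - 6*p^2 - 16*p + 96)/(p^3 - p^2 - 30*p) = (p^2 - 16)/(p*(p + 5))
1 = 1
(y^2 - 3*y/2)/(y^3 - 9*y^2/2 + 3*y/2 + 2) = y*(2*y - 3)/(2*y^3 - 9*y^2 + 3*y + 4)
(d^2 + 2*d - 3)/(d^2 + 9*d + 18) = (d - 1)/(d + 6)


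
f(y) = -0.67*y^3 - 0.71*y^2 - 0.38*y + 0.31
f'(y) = -2.01*y^2 - 1.42*y - 0.38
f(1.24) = -2.53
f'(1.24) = -5.23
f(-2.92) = 12.05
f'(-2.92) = -13.37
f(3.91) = -52.08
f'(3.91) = -36.66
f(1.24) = -2.53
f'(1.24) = -5.23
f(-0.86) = 0.54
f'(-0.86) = -0.65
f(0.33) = 0.08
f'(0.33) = -1.07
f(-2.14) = 4.44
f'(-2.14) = -6.55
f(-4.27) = 41.15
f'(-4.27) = -30.96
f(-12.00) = 1060.39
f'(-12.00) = -272.78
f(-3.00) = 13.15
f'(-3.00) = -14.21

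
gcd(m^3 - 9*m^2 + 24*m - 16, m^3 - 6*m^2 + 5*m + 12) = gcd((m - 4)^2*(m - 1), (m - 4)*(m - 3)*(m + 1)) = m - 4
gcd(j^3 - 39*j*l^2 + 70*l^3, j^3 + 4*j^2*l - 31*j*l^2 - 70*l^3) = j^2 + 2*j*l - 35*l^2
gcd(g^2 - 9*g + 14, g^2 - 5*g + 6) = g - 2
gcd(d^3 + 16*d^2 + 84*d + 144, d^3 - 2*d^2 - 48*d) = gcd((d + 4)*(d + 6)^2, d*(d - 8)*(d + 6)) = d + 6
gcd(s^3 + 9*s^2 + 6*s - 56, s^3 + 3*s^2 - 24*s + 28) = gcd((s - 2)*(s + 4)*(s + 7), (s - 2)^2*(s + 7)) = s^2 + 5*s - 14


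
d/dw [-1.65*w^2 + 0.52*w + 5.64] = 0.52 - 3.3*w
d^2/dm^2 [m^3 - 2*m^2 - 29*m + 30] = 6*m - 4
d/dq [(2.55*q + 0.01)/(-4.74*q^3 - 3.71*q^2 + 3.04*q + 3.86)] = (24.174*q^3 + 9.6027*q^2 + 0.0742000000000003*q + 9.8126)/(22.4676*q^6 + 35.1708*q^5 - 15.0551*q^4 - 59.1496*q^3 - 19.3996*q^2 + 23.4688*q + 14.8996)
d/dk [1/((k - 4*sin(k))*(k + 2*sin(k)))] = 2*(k*cos(k) - k + sin(k) + 4*sin(2*k))/((k - 4*sin(k))^2*(k + 2*sin(k))^2)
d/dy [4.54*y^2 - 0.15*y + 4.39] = 9.08*y - 0.15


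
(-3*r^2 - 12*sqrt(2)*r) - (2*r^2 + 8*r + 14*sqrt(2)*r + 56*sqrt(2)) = -5*r^2 - 26*sqrt(2)*r - 8*r - 56*sqrt(2)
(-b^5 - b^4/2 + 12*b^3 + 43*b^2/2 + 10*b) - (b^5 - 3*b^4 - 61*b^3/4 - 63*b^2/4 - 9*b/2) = -2*b^5 + 5*b^4/2 + 109*b^3/4 + 149*b^2/4 + 29*b/2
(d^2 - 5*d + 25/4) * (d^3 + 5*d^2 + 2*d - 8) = d^5 - 67*d^3/4 + 53*d^2/4 + 105*d/2 - 50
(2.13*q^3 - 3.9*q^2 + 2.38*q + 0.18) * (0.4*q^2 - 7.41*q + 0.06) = 0.852*q^5 - 17.3433*q^4 + 29.9788*q^3 - 17.7978*q^2 - 1.191*q + 0.0108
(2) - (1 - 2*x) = 2*x + 1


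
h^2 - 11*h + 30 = (h - 6)*(h - 5)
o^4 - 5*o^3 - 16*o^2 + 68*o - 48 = (o - 6)*(o - 2)*(o - 1)*(o + 4)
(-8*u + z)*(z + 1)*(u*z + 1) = -8*u^2*z^2 - 8*u^2*z + u*z^3 + u*z^2 - 8*u*z - 8*u + z^2 + z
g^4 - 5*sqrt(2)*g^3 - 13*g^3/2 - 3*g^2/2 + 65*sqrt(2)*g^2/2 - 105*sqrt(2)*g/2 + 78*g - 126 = (g - 7/2)*(g - 3)*(g - 6*sqrt(2))*(g + sqrt(2))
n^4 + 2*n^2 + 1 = (n - I)^2*(n + I)^2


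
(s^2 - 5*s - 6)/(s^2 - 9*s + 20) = (s^2 - 5*s - 6)/(s^2 - 9*s + 20)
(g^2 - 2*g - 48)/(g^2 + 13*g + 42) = (g - 8)/(g + 7)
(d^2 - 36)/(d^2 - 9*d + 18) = (d + 6)/(d - 3)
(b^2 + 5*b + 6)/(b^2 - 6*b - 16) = (b + 3)/(b - 8)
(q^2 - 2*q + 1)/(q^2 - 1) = (q - 1)/(q + 1)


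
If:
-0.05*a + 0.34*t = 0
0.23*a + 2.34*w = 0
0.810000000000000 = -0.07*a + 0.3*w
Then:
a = -8.14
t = -1.20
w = 0.80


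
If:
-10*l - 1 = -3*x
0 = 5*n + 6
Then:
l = 3*x/10 - 1/10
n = -6/5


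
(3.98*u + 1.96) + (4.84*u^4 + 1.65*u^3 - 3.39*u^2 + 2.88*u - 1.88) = 4.84*u^4 + 1.65*u^3 - 3.39*u^2 + 6.86*u + 0.0800000000000001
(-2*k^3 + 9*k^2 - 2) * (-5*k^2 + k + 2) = 10*k^5 - 47*k^4 + 5*k^3 + 28*k^2 - 2*k - 4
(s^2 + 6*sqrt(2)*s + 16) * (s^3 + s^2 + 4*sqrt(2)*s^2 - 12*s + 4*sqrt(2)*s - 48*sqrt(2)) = s^5 + s^4 + 10*sqrt(2)*s^4 + 10*sqrt(2)*s^3 + 52*s^3 - 56*sqrt(2)*s^2 + 64*s^2 - 768*s + 64*sqrt(2)*s - 768*sqrt(2)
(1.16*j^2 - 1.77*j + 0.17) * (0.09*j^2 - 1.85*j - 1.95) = 0.1044*j^4 - 2.3053*j^3 + 1.0278*j^2 + 3.137*j - 0.3315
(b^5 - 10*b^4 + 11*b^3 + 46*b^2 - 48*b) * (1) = b^5 - 10*b^4 + 11*b^3 + 46*b^2 - 48*b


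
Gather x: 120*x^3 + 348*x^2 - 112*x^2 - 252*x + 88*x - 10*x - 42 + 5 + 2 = 120*x^3 + 236*x^2 - 174*x - 35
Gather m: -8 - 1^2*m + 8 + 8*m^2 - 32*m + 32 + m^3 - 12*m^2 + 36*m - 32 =m^3 - 4*m^2 + 3*m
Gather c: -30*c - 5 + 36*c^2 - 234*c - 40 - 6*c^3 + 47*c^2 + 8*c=-6*c^3 + 83*c^2 - 256*c - 45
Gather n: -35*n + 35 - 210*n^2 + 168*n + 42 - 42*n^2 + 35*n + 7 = -252*n^2 + 168*n + 84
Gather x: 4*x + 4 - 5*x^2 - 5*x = -5*x^2 - x + 4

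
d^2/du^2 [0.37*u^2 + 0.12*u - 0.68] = 0.740000000000000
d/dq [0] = 0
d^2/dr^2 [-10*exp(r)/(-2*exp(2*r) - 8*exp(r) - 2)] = 5*(exp(4*r) - 4*exp(3*r) - 6*exp(2*r) - 4*exp(r) + 1)*exp(r)/(exp(6*r) + 12*exp(5*r) + 51*exp(4*r) + 88*exp(3*r) + 51*exp(2*r) + 12*exp(r) + 1)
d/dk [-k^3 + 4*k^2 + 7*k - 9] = -3*k^2 + 8*k + 7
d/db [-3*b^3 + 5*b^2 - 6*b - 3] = -9*b^2 + 10*b - 6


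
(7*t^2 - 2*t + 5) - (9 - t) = 7*t^2 - t - 4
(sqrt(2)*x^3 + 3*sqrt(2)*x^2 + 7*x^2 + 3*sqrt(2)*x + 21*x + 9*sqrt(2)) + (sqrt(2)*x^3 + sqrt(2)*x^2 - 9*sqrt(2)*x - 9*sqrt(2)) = 2*sqrt(2)*x^3 + 4*sqrt(2)*x^2 + 7*x^2 - 6*sqrt(2)*x + 21*x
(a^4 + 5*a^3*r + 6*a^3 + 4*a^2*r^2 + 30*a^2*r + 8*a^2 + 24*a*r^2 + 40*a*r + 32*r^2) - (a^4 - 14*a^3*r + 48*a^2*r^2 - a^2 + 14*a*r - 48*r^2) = 19*a^3*r + 6*a^3 - 44*a^2*r^2 + 30*a^2*r + 9*a^2 + 24*a*r^2 + 26*a*r + 80*r^2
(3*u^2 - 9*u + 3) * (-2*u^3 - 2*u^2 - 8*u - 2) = -6*u^5 + 12*u^4 - 12*u^3 + 60*u^2 - 6*u - 6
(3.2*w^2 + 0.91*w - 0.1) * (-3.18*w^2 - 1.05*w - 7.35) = -10.176*w^4 - 6.2538*w^3 - 24.1575*w^2 - 6.5835*w + 0.735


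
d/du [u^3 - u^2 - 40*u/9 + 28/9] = 3*u^2 - 2*u - 40/9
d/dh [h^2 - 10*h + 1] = 2*h - 10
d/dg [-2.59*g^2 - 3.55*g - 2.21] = -5.18*g - 3.55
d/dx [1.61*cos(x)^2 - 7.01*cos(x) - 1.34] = (7.01 - 3.22*cos(x))*sin(x)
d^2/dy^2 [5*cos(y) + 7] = -5*cos(y)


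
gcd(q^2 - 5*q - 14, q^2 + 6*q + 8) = q + 2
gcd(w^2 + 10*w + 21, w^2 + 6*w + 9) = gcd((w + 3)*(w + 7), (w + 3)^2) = w + 3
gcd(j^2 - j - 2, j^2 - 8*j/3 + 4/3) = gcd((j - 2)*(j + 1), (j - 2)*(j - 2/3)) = j - 2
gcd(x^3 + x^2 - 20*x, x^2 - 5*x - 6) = 1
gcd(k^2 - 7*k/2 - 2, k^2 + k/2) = k + 1/2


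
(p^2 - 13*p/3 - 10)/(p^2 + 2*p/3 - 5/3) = (p - 6)/(p - 1)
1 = 1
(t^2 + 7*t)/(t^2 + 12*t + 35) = t/(t + 5)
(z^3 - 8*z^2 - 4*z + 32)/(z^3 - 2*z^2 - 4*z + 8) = (z - 8)/(z - 2)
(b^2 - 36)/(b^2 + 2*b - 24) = (b - 6)/(b - 4)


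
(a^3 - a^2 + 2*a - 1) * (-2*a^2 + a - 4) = -2*a^5 + 3*a^4 - 9*a^3 + 8*a^2 - 9*a + 4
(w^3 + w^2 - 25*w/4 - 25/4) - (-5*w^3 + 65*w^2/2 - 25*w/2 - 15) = 6*w^3 - 63*w^2/2 + 25*w/4 + 35/4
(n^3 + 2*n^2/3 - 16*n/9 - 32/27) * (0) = 0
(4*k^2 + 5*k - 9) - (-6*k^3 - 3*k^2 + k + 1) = 6*k^3 + 7*k^2 + 4*k - 10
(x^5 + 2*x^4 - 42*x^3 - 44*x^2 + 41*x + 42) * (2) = 2*x^5 + 4*x^4 - 84*x^3 - 88*x^2 + 82*x + 84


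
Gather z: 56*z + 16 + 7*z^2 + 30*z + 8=7*z^2 + 86*z + 24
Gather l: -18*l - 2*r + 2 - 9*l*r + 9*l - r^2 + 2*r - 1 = l*(-9*r - 9) - r^2 + 1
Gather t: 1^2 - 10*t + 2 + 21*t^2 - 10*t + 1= 21*t^2 - 20*t + 4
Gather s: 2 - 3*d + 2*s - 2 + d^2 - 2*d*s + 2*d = d^2 - d + s*(2 - 2*d)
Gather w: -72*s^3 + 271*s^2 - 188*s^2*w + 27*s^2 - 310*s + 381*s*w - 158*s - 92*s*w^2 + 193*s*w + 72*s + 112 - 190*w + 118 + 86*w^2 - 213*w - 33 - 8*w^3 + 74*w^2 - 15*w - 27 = -72*s^3 + 298*s^2 - 396*s - 8*w^3 + w^2*(160 - 92*s) + w*(-188*s^2 + 574*s - 418) + 170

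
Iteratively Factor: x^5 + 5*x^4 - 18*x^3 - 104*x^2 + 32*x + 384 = (x + 4)*(x^4 + x^3 - 22*x^2 - 16*x + 96) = (x - 4)*(x + 4)*(x^3 + 5*x^2 - 2*x - 24) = (x - 4)*(x + 3)*(x + 4)*(x^2 + 2*x - 8) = (x - 4)*(x + 3)*(x + 4)^2*(x - 2)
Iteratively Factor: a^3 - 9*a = (a + 3)*(a^2 - 3*a) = (a - 3)*(a + 3)*(a)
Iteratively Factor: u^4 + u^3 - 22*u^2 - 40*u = (u + 2)*(u^3 - u^2 - 20*u) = u*(u + 2)*(u^2 - u - 20) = u*(u - 5)*(u + 2)*(u + 4)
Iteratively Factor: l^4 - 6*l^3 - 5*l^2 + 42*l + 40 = (l + 1)*(l^3 - 7*l^2 + 2*l + 40) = (l + 1)*(l + 2)*(l^2 - 9*l + 20) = (l - 4)*(l + 1)*(l + 2)*(l - 5)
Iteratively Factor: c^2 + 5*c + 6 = (c + 3)*(c + 2)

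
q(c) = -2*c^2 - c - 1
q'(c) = -4*c - 1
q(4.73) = -50.48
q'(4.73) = -19.92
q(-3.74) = -25.24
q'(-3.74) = 13.96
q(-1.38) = -3.43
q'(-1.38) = 4.52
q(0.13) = -1.16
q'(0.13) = -1.52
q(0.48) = -1.94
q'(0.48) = -2.92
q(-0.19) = -0.88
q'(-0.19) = -0.24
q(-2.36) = -9.78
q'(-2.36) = 8.44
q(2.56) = -16.67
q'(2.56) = -11.24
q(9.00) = -172.00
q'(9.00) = -37.00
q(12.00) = -301.00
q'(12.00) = -49.00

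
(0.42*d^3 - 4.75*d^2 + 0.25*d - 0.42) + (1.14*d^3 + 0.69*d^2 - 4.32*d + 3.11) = 1.56*d^3 - 4.06*d^2 - 4.07*d + 2.69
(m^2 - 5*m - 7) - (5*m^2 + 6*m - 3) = -4*m^2 - 11*m - 4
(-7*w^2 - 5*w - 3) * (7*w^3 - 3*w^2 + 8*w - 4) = -49*w^5 - 14*w^4 - 62*w^3 - 3*w^2 - 4*w + 12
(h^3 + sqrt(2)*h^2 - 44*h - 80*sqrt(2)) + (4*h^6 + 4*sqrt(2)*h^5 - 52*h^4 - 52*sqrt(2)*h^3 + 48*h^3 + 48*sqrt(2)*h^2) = 4*h^6 + 4*sqrt(2)*h^5 - 52*h^4 - 52*sqrt(2)*h^3 + 49*h^3 + 49*sqrt(2)*h^2 - 44*h - 80*sqrt(2)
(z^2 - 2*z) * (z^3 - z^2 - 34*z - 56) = z^5 - 3*z^4 - 32*z^3 + 12*z^2 + 112*z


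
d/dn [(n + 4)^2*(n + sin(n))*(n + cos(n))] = (n + 4)*(-(n + 4)*(n + sin(n))*(sin(n) - 1) + (n + 4)*(n + cos(n))*(cos(n) + 1) + 2*(n + sin(n))*(n + cos(n)))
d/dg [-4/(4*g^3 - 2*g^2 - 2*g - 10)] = 2*(6*g^2 - 2*g - 1)/(-2*g^3 + g^2 + g + 5)^2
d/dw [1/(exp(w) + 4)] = -exp(w)/(exp(w) + 4)^2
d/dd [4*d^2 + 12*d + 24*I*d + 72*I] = 8*d + 12 + 24*I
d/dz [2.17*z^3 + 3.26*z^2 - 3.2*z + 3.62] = 6.51*z^2 + 6.52*z - 3.2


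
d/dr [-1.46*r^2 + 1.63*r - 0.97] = 1.63 - 2.92*r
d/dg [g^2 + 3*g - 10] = 2*g + 3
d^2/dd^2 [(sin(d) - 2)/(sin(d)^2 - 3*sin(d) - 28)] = (sin(d)^5 - 5*sin(d)^4 + 184*sin(d)^3 - 314*sin(d)^2 + 748*sin(d) + 316)/(-sin(d)^2 + 3*sin(d) + 28)^3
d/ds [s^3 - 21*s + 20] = 3*s^2 - 21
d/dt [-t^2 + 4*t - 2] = 4 - 2*t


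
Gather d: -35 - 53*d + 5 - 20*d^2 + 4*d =-20*d^2 - 49*d - 30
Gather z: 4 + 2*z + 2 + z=3*z + 6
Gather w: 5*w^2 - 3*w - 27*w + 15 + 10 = 5*w^2 - 30*w + 25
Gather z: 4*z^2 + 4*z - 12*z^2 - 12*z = -8*z^2 - 8*z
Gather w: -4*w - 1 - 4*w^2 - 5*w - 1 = -4*w^2 - 9*w - 2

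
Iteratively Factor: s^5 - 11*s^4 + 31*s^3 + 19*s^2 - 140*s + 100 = (s - 5)*(s^4 - 6*s^3 + s^2 + 24*s - 20) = (s - 5)^2*(s^3 - s^2 - 4*s + 4) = (s - 5)^2*(s - 1)*(s^2 - 4) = (s - 5)^2*(s - 2)*(s - 1)*(s + 2)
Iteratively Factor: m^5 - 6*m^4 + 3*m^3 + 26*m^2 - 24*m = (m - 4)*(m^4 - 2*m^3 - 5*m^2 + 6*m) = (m - 4)*(m + 2)*(m^3 - 4*m^2 + 3*m) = (m - 4)*(m - 3)*(m + 2)*(m^2 - m) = m*(m - 4)*(m - 3)*(m + 2)*(m - 1)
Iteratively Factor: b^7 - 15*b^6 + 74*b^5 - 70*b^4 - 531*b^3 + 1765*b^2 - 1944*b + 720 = (b - 1)*(b^6 - 14*b^5 + 60*b^4 - 10*b^3 - 541*b^2 + 1224*b - 720) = (b - 1)*(b + 3)*(b^5 - 17*b^4 + 111*b^3 - 343*b^2 + 488*b - 240) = (b - 4)*(b - 1)*(b + 3)*(b^4 - 13*b^3 + 59*b^2 - 107*b + 60) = (b - 5)*(b - 4)*(b - 1)*(b + 3)*(b^3 - 8*b^2 + 19*b - 12) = (b - 5)*(b - 4)*(b - 3)*(b - 1)*(b + 3)*(b^2 - 5*b + 4) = (b - 5)*(b - 4)*(b - 3)*(b - 1)^2*(b + 3)*(b - 4)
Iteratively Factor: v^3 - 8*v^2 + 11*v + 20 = (v + 1)*(v^2 - 9*v + 20) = (v - 5)*(v + 1)*(v - 4)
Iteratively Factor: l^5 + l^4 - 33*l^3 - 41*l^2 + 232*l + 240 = (l + 4)*(l^4 - 3*l^3 - 21*l^2 + 43*l + 60) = (l - 3)*(l + 4)*(l^3 - 21*l - 20) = (l - 3)*(l + 1)*(l + 4)*(l^2 - l - 20) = (l - 3)*(l + 1)*(l + 4)^2*(l - 5)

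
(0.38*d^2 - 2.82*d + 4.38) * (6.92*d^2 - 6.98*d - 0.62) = 2.6296*d^4 - 22.1668*d^3 + 49.7576*d^2 - 28.824*d - 2.7156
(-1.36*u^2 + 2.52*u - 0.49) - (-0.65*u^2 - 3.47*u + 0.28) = -0.71*u^2 + 5.99*u - 0.77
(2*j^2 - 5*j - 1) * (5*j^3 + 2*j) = 10*j^5 - 25*j^4 - j^3 - 10*j^2 - 2*j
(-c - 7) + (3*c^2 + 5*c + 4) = 3*c^2 + 4*c - 3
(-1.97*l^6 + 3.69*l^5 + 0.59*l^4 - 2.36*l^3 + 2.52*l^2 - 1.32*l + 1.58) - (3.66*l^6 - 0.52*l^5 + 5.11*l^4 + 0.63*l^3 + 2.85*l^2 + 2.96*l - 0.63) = -5.63*l^6 + 4.21*l^5 - 4.52*l^4 - 2.99*l^3 - 0.33*l^2 - 4.28*l + 2.21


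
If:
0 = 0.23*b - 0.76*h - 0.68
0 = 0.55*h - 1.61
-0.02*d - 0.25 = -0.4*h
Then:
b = 12.63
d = 46.05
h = 2.93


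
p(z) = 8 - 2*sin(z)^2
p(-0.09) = 7.98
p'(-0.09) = 0.36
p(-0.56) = 7.44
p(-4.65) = 6.01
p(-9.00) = 7.66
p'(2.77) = 1.35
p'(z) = -4*sin(z)*cos(z)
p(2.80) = 7.78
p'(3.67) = -1.74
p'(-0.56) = 1.80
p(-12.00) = 7.42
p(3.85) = 7.15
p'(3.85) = -1.98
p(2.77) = 7.74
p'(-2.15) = -1.83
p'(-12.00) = -1.81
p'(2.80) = 1.26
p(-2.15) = 6.60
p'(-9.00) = -1.50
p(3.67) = 7.49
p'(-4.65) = 0.25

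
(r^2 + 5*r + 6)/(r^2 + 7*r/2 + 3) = 2*(r + 3)/(2*r + 3)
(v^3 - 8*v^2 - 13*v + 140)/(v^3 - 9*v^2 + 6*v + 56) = (v^2 - v - 20)/(v^2 - 2*v - 8)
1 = 1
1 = 1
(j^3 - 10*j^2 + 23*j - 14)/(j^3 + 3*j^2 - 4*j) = (j^2 - 9*j + 14)/(j*(j + 4))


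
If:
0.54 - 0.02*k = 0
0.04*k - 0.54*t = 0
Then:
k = 27.00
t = 2.00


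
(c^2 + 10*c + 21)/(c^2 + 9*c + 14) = (c + 3)/(c + 2)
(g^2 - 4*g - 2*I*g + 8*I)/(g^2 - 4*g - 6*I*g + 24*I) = (g - 2*I)/(g - 6*I)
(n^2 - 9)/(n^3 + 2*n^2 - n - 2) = (n^2 - 9)/(n^3 + 2*n^2 - n - 2)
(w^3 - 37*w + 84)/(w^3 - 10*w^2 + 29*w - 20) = (w^2 + 4*w - 21)/(w^2 - 6*w + 5)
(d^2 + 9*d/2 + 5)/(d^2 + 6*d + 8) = (d + 5/2)/(d + 4)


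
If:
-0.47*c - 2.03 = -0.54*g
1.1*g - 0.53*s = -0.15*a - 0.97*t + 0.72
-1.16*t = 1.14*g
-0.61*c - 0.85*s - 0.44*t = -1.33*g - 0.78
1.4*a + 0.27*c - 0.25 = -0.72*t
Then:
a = -0.61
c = -10.88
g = -5.71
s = -3.11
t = 5.61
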